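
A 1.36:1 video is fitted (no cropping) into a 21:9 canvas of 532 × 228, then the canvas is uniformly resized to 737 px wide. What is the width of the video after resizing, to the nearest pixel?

430 px

Fitted into 532×228, the video spans the height; its width is 228 × 1.360 ≈ 310.08 px.
Resizing to 737 px wide multiplies everything by 1.3853: 310.08 → 429.57 px.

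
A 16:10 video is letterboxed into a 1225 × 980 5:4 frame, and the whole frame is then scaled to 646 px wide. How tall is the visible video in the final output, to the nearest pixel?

404 px

At 1225×980 the video is width-limited, so height = 1225 × 10/16 ≈ 765.62 px.
The frame scales by 646/1225 = 0.5273; 765.62 × 0.5273 ≈ 403.75 px.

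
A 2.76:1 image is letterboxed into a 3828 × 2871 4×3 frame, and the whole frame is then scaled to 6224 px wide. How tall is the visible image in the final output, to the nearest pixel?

In the 3828×2871 frame the image fills the width: height = 3828 / 2.760 ≈ 1386.96 px.
The frame scales by 6224/3828 = 1.6259; 1386.96 × 1.6259 ≈ 2255.07 px.

2255 px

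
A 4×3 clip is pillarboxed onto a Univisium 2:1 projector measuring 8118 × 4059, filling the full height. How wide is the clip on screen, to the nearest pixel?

5412 px

Content width = 4059 × 4/3 ≈ 5412.00 px.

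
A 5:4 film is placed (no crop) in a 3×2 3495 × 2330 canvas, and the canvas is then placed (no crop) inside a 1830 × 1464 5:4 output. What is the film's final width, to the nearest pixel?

5:4 in 3495×2330: fills the height, so the film is 2912.50 × 2330.00.
Second fit — the 3×2 canvas into 1830×1464 spans the width: 1830.00 × 1220.00 (×0.5236 from 3495×2330).
Applying the same ×0.5236: 2912.50 → 1525.00.

1525 px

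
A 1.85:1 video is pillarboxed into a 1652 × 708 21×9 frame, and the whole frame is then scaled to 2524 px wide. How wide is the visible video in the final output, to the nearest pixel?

2001 px

In the 1652×708 frame the video fills the height: width = 708 × 1.850 ≈ 1309.80 px.
The frame scales by 2524/1652 = 1.5278; 1309.80 × 1.5278 ≈ 2001.17 px.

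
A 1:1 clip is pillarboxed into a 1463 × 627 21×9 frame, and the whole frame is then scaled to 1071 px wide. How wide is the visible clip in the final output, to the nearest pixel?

459 px

Fitted into 1463×627, the clip spans the height; its width is 627 × 1/1 ≈ 627.00 px.
Scaling 1463 → 1071 is ×0.7321, so the width becomes 627.00 × 0.7321 ≈ 459.00 px.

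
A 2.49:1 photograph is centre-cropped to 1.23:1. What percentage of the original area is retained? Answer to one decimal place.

Going from 2.49:1 to 1.23:1 means cutting width while keeping height.
Area ratio = (1.230)/(2.490) = 49.40% retained.

49.4%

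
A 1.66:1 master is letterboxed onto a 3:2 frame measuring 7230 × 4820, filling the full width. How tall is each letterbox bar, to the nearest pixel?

The master is 7230 / 1.660 ≈ 4355.42 px tall.
Leftover height: 4820 − 4355.42 = 464.58 px → 232.29 each side.

232 px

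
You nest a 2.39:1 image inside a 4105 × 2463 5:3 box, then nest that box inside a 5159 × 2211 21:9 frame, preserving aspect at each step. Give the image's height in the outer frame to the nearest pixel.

1542 px

Inside the 4105×2463 canvas the image is width-limited at 4105.00 × 1717.57.
The 5:3 canvas is height-limited in 5159×2211, giving 3685.00 × 2211.00; scale factor 0.8977.
Applying the same ×0.8977: 1717.57 → 1541.84.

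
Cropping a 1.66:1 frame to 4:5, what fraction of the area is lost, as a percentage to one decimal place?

51.8%

Going from 1.66:1 to 4:5 means cutting width while keeping height.
Fraction kept = (0.800)/(1.660) ≈ 48.19%, so 51.81% is lost.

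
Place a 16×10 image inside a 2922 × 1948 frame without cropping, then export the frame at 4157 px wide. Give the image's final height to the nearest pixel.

At 2922×1948 the image is width-limited, so height = 2922 × 10/16 ≈ 1826.25 px.
Scaling 2922 → 4157 is ×1.4227, so the height becomes 1826.25 × 1.4227 ≈ 2598.12 px.

2598 px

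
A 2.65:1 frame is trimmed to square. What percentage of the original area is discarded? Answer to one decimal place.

Going from 2.65:1 to square means cutting width while keeping height.
(1.000)/(2.650) ≈ 0.377 of the area survives, leaving 62.26% discarded.

62.3%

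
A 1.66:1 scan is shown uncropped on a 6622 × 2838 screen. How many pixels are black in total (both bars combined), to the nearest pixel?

1.66:1 is narrower than 21:9, so it spans the full height.
That makes the image 4711.0800 px wide (2838 × 1.660).
6622 − 4711.0800 = 1910.9200 px of bars.
That's 1910.9200 × 2838 ≈ 5423191 black pixels.

5423191 pixels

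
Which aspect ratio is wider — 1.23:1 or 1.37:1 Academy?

1.37:1 Academy

1.23 and 1.37; 1.37 > 1.23.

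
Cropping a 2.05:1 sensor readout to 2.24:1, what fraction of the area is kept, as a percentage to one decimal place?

Going from 2.05:1 to 2.24:1 means cutting height while keeping width.
Area ratio = (2.050)/(2.240) = 91.52% retained.

91.5%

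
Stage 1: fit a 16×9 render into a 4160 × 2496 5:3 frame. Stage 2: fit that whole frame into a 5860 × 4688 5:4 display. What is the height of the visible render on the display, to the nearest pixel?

3296 px

16×9 in 4160×2496: fills the width, so the render is 4160.00 × 2340.00.
The 5:3 canvas is width-limited in 5860×4688, giving 5860.00 × 3516.00; scale factor 1.4087.
Applying the same ×1.4087: 2340.00 → 3296.25.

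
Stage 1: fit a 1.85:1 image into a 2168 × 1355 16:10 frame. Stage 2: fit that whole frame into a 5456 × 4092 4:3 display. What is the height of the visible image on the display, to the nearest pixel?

2949 px

Inside the 2168×1355 canvas the image is width-limited at 2168.00 × 1171.89.
16:10 in 5456×4092: fills the width, so the intermediate becomes 5456.00 × 3410.00 — a scale of ×2.5166.
So the image's height is 1171.89 × 2.5166 ≈ 2949.19.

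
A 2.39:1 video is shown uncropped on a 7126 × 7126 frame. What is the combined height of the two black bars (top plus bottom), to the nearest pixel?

2.39:1 (2.390) > 1:1 (1.000), so the video fills the width.
That makes the image 2981.59 px tall (7126 / 2.390).
Black = 7126 − 2981.59 = 4144.41 px.

4144 px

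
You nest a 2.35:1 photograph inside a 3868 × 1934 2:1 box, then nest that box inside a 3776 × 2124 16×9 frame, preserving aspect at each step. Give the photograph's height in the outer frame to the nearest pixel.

1607 px

2.35:1 in 3868×1934: fills the width, so the photograph is 3868.00 × 1645.96.
2:1 in 3776×2124: fills the width, so the intermediate becomes 3776.00 × 1888.00 — a scale of ×0.9762.
So the photograph's height is 1645.96 × 0.9762 ≈ 1606.81.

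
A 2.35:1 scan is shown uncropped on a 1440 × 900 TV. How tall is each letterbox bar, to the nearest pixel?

2.35:1 (2.350) > 16:10 (1.600), so the scan fills the width.
The scan is 1440 / 2.350 ≈ 612.77 px tall.
900 − 612.77 = 287.23 px of bars (143.62 each).

144 px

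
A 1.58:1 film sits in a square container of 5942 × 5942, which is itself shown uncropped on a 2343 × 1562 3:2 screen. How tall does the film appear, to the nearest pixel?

989 px

Inside the 5942×5942 canvas the film is width-limited at 5942.00 × 3760.76.
The square canvas is height-limited in 2343×1562, giving 1562.00 × 1562.00; scale factor 0.2629.
Applying the same ×0.2629: 3760.76 → 988.61.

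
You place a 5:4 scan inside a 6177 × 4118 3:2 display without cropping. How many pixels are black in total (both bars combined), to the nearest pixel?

4239481 pixels

5:4 is narrower than 3:2, so it spans the full height.
Content width = 4118 × 5/4 ≈ 5147.5000 px.
Leftover width: 6177 − 5147.5000 = 1029.5000 px.
That's 1029.5000 × 4118 ≈ 4239481 black pixels.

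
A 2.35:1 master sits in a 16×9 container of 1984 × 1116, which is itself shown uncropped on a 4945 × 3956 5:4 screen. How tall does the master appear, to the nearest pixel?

First fit — 2.35:1 into 1984×1116 spans the width: 1984.00 × 844.26.
The 16×9 canvas is width-limited in 4945×3956, giving 4945.00 × 2781.56; scale factor 2.4924.
The master scales with it: height 844.26 × 2.4924 ≈ 2104.26.

2104 px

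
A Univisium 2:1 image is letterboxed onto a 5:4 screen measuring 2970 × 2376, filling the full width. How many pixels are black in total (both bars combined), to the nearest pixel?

That makes the image 1485.0000 px tall (2970 × 1/2).
2376 − 1485.0000 = 891.0000 px of bars.
That's 891.0000 × 2970 ≈ 2646270 black pixels.

2646270 pixels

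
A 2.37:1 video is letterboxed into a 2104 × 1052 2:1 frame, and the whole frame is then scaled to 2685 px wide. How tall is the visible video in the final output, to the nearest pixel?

1133 px

In the 2104×1052 frame the video fills the width: height = 2104 / 2.370 ≈ 887.76 px.
The frame scales by 2685/2104 = 1.2761; 887.76 × 1.2761 ≈ 1132.91 px.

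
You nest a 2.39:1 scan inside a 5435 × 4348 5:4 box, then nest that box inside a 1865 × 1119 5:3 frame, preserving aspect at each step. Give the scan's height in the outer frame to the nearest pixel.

2.39:1 in 5435×4348: fills the width, so the scan is 5435.00 × 2274.06.
5:4 in 1865×1119: fills the height, so the intermediate becomes 1398.75 × 1119.00 — a scale of ×0.2574.
Applying the same ×0.2574: 2274.06 → 585.25.

585 px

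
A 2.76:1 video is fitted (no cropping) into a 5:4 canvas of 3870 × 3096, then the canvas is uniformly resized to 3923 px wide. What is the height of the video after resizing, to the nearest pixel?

1421 px

In the 3870×3096 frame the video fills the width: height = 3870 / 2.760 ≈ 1402.17 px.
The frame scales by 3923/3870 = 1.0137; 1402.17 × 1.0137 ≈ 1421.38 px.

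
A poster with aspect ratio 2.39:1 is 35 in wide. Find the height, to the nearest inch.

35 / 2.390 = 14.64.

15 in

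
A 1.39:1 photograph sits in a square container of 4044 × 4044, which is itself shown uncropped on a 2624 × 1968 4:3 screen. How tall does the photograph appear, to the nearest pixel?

First fit — 1.39:1 into 4044×4044 spans the width: 4044.00 × 2909.35.
square in 2624×1968: fills the height, so the intermediate becomes 1968.00 × 1968.00 — a scale of ×0.4866.
So the photograph's height is 2909.35 × 0.4866 ≈ 1415.83.

1416 px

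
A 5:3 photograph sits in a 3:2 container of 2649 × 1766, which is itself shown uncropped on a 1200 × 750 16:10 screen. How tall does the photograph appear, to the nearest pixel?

First fit — 5:3 into 2649×1766 spans the width: 2649.00 × 1589.40.
3:2 in 1200×750: fills the height, so the intermediate becomes 1125.00 × 750.00 — a scale of ×0.4247.
The photograph scales with it: height 1589.40 × 0.4247 ≈ 675.00.

675 px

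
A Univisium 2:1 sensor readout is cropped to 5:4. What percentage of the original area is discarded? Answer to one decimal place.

5:4 is narrower than Univisium 2:1, so the crop keeps the full height and trims the width.
Area ratio = (1.250)/(2.000) = 62.50%; the remaining 37.50% is cropped out.

37.5%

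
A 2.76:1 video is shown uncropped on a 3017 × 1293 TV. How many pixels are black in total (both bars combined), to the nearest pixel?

Since 2.760 > 2.333, the video is width-limited.
Content height = 3017 / 2.760 ≈ 1093.1159 px.
Black = 1293 − 1093.1159 = 199.8841 px.
That's 199.8841 × 3017 ≈ 603050 black pixels.

603050 pixels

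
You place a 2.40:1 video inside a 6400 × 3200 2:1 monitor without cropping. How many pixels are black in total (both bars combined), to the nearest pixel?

2.40:1 (2.400) > 2:1 (2.000), so the video fills the width.
That makes the image 2666.6667 px tall (6400 / 2.400).
3200 − 2666.6667 = 533.3333 px of bars.
That's 533.3333 × 6400 ≈ 3413333 black pixels.

3413333 pixels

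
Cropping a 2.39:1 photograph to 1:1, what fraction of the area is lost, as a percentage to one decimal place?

58.2%

The height stays; only width is cut (since 1:1 is narrower than 2.39:1).
Area ratio = (1.000)/(2.390) = 41.84%; the remaining 58.16% is cropped out.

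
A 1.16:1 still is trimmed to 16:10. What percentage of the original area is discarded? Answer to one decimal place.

27.5%

16:10 is wider than 1.16:1, so the crop keeps the full width and trims the height.
Fraction kept = (1.160)/(1.600) ≈ 72.50%, so 27.50% is lost.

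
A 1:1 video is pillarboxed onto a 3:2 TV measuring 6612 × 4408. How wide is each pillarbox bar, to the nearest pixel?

1102 px

1:1 (1.000) < 3:2 (1.500), so the video fills the height.
That makes the image 4408.00 px wide (4408 × 1/1).
Black = 6612 − 4408.00 = 2204.00 px, or 1102.00 per bar.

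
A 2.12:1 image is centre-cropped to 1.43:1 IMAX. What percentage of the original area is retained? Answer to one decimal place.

67.5%

The height stays; only width is cut (since 1.43:1 IMAX is narrower than 2.12:1).
Area ratio = (1.430)/(2.120) = 67.45% retained.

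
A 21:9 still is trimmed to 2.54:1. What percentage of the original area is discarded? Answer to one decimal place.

8.1%

The width stays; only height is cut (since 2.54:1 is wider than 21:9).
Area ratio = (2.333)/(2.540) = 91.86%; the remaining 8.14% is cropped out.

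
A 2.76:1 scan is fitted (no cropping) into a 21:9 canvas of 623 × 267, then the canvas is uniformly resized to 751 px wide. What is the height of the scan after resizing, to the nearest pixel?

272 px

At 623×267 the scan is width-limited, so height = 623 / 2.760 ≈ 225.72 px.
Scaling 623 → 751 is ×1.2055, so the height becomes 225.72 × 1.2055 ≈ 272.10 px.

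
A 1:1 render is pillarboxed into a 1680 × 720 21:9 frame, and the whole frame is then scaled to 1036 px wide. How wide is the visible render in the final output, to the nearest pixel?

444 px

At 1680×720 the render is height-limited, so width = 720 × 1/1 ≈ 720.00 px.
The frame scales by 1036/1680 = 0.6167; 720.00 × 0.6167 ≈ 444.00 px.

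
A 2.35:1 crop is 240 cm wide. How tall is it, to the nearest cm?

At 2.35:1, 240 / 2.350 ≈ 102.13.

102 cm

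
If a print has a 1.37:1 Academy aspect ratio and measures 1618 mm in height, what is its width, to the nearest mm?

1618 × 1.370 = 2216.66.

2217 mm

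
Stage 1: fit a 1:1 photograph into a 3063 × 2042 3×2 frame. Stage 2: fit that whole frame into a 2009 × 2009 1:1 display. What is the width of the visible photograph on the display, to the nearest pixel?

Inside the 3063×2042 canvas the photograph is height-limited at 2042.00 × 2042.00.
Second fit — the 3×2 canvas into 2009×2009 spans the width: 2009.00 × 1339.33 (×0.6559 from 3063×2042).
The photograph scales with it: width 2042.00 × 0.6559 ≈ 1339.33.

1339 px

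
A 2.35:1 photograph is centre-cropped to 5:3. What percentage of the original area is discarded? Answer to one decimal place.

5:3 is narrower than 2.35:1, so the crop keeps the full height and trims the width.
(1.667)/(2.350) ≈ 0.709 of the area survives, leaving 29.08% discarded.

29.1%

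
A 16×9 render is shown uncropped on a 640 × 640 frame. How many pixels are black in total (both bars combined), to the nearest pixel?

179200 pixels

16×9 is wider than 1:1, so it spans the full width.
Content height = 640 × 9/16 ≈ 360.0000 px.
640 − 360.0000 = 280.0000 px of bars.
Bar area = 280.0000 × 640 ≈ 179200 px.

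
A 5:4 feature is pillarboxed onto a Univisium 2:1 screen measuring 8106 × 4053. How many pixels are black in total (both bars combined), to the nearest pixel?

Since 1.250 < 2.000, the feature is height-limited.
The feature is 4053 × 5/4 ≈ 5066.2500 px wide.
Leftover width: 8106 − 5066.2500 = 3039.7500 px.
Bar area = 3039.7500 × 4053 ≈ 12320107 px.

12320107 pixels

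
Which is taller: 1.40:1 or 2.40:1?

1.40:1

1.4 and 2.4; 2.4 > 1.4. The smaller width-to-height ratio is the taller frame.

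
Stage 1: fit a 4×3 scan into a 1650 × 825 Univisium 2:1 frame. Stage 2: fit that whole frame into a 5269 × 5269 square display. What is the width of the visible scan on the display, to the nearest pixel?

First fit — 4×3 into 1650×825 spans the height: 1100.00 × 825.00.
The Univisium 2:1 canvas is width-limited in 5269×5269, giving 5269.00 × 2634.50; scale factor 3.1933.
So the scan's width is 1100.00 × 3.1933 ≈ 3512.67.

3513 px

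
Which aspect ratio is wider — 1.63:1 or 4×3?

1.63 and 4×3 = 1.333; 1.63 > 1.333.

1.63:1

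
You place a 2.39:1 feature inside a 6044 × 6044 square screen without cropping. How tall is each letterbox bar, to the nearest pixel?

1758 px

2.39:1 (2.390) > square (1.000), so the feature fills the width.
The feature is 6044 / 2.390 ≈ 2528.87 px tall.
6044 − 2528.87 = 3515.13 px of bars (1757.56 each).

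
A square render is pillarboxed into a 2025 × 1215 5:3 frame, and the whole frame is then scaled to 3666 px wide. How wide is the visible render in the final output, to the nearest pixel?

Fitted into 2025×1215, the render spans the height; its width is 1215 × 1/1 ≈ 1215.00 px.
Resizing to 3666 px wide multiplies everything by 1.8104: 1215.00 → 2199.60 px.

2200 px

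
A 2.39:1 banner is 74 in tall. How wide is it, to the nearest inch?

Width = 74 × 2.390 = 176.86.

177 in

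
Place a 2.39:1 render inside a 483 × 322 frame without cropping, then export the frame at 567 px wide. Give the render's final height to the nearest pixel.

237 px

At 483×322 the render is width-limited, so height = 483 / 2.390 ≈ 202.09 px.
Resizing to 567 px wide multiplies everything by 1.1739: 202.09 → 237.24 px.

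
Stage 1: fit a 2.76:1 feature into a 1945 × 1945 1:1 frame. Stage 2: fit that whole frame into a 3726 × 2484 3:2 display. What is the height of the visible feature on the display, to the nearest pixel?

First fit — 2.76:1 into 1945×1945 spans the width: 1945.00 × 704.71.
The 1:1 canvas is height-limited in 3726×2484, giving 2484.00 × 2484.00; scale factor 1.2771.
The feature scales with it: height 704.71 × 1.2771 ≈ 900.00.

900 px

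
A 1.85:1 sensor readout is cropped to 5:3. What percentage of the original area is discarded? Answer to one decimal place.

9.9%

The height stays; only width is cut (since 5:3 is narrower than 1.85:1).
Fraction kept = (1.667)/(1.850) ≈ 90.09%, so 9.91% is lost.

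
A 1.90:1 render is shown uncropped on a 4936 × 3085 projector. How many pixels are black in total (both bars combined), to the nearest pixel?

2404352 pixels

Since 1.900 > 1.600, the render is width-limited.
The render is 4936 / 1.900 ≈ 2597.8947 px tall.
Black = 3085 − 2597.8947 = 487.1053 px.
Bar area = 487.1053 × 4936 ≈ 2404352 px.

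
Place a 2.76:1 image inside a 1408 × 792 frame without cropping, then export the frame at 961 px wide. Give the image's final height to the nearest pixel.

At 1408×792 the image is width-limited, so height = 1408 / 2.760 ≈ 510.14 px.
Scaling 1408 → 961 is ×0.6825, so the height becomes 510.14 × 0.6825 ≈ 348.19 px.

348 px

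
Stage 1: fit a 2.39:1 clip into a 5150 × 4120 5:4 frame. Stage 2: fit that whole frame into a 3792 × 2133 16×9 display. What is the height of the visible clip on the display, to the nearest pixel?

1116 px

2.39:1 in 5150×4120: fills the width, so the clip is 5150.00 × 2154.81.
5:4 in 3792×2133: fills the height, so the intermediate becomes 2666.25 × 2133.00 — a scale of ×0.5177.
So the clip's height is 2154.81 × 0.5177 ≈ 1115.59.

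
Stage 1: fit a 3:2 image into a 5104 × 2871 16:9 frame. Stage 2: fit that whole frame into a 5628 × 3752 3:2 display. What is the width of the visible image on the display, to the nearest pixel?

4749 px

Inside the 5104×2871 canvas the image is height-limited at 4306.50 × 2871.00.
Second fit — the 16:9 canvas into 5628×3752 spans the width: 5628.00 × 3165.75 (×1.1027 from 5104×2871).
So the image's width is 4306.50 × 1.1027 ≈ 4748.62.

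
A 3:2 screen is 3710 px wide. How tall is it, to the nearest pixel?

2473 px

3710·2/3 = 2473.33.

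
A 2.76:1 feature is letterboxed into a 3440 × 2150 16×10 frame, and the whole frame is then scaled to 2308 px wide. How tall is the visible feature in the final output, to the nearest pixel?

836 px

Fitted into 3440×2150, the feature spans the width; its height is 3440 / 2.760 ≈ 1246.38 px.
Scaling 3440 → 2308 is ×0.6709, so the height becomes 1246.38 × 0.6709 ≈ 836.23 px.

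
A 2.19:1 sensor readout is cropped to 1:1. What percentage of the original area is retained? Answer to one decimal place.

45.7%

1:1 is narrower than 2.19:1, so the crop keeps the full height and trims the width.
(1.000)/(2.190) ≈ 0.457 of the area survives.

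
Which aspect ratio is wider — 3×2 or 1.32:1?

3×2

3×2 = 1.5 and 1.32; 1.5 > 1.32.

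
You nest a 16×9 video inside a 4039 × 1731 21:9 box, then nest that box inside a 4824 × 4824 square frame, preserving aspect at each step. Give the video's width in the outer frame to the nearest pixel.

3675 px

Inside the 4039×1731 canvas the video is height-limited at 3077.33 × 1731.00.
The 21:9 canvas is width-limited in 4824×4824, giving 4824.00 × 2067.43; scale factor 1.1944.
So the video's width is 3077.33 × 1.1944 ≈ 3675.43.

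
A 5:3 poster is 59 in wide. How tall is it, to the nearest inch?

35 in

At 5:3, 59·3/5 ≈ 35.40.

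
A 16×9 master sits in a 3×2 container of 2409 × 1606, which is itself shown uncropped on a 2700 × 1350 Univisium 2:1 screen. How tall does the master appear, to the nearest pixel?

First fit — 16×9 into 2409×1606 spans the width: 2409.00 × 1355.06.
Second fit — the 3×2 canvas into 2700×1350 spans the height: 2025.00 × 1350.00 (×0.8406 from 2409×1606).
The master scales with it: height 1355.06 × 0.8406 ≈ 1139.06.

1139 px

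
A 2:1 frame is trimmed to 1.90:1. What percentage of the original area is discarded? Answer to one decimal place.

5.0%

1.90:1 is narrower than 2:1, so the crop keeps the full height and trims the width.
Fraction kept = (1.900)/(2.000) ≈ 95.00%, so 5.00% is lost.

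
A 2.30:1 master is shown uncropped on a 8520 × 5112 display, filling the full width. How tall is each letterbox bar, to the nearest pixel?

704 px

The master is 8520 / 2.300 ≈ 3704.35 px tall.
Black = 5112 − 3704.35 = 1407.65 px, or 703.83 per bar.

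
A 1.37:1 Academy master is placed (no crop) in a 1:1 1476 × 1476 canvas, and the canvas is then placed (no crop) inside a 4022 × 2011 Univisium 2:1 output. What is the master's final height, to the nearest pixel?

1468 px

Inside the 1476×1476 canvas the master is width-limited at 1476.00 × 1077.37.
The 1:1 canvas is height-limited in 4022×2011, giving 2011.00 × 2011.00; scale factor 1.3625.
Applying the same ×1.3625: 1077.37 → 1467.88.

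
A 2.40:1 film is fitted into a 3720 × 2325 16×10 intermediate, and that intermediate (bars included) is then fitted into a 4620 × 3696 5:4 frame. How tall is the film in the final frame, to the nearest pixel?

Inside the 3720×2325 canvas the film is width-limited at 3720.00 × 1550.00.
Second fit — the 16×10 canvas into 4620×3696 spans the width: 4620.00 × 2887.50 (×1.2419 from 3720×2325).
So the film's height is 1550.00 × 1.2419 ≈ 1925.00.

1925 px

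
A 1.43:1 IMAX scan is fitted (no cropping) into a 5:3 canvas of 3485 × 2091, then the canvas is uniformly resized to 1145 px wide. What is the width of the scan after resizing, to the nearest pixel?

At 3485×2091 the scan is height-limited, so width = 2091 × 1.430 ≈ 2990.13 px.
Resizing to 1145 px wide multiplies everything by 0.3286: 2990.13 → 982.41 px.

982 px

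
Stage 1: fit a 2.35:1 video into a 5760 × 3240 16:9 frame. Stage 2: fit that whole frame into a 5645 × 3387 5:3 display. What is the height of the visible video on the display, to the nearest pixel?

First fit — 2.35:1 into 5760×3240 spans the width: 5760.00 × 2451.06.
16:9 in 5645×3387: fills the width, so the intermediate becomes 5645.00 × 3175.31 — a scale of ×0.9800.
The video scales with it: height 2451.06 × 0.9800 ≈ 2402.13.

2402 px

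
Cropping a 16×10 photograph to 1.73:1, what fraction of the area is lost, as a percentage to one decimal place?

The width stays; only height is cut (since 1.73:1 is wider than 16×10).
Area ratio = (1.600)/(1.730) = 92.49%; the remaining 7.51% is cropped out.

7.5%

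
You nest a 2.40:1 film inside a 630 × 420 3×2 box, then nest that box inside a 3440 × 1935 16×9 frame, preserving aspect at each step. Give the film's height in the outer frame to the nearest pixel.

2.40:1 in 630×420: fills the width, so the film is 630.00 × 262.50.
Second fit — the 3×2 canvas into 3440×1935 spans the height: 2902.50 × 1935.00 (×4.6071 from 630×420).
Applying the same ×4.6071: 262.50 → 1209.38.

1209 px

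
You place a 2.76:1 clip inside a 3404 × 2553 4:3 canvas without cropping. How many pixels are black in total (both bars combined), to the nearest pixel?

2.76:1 (2.760) > 4:3 (1.333), so the clip fills the width.
That makes the image 1233.3333 px tall (3404 / 2.760).
Leftover height: 2553 − 1233.3333 = 1319.6667 px.
That's 1319.6667 × 3404 ≈ 4492145 black pixels.

4492145 pixels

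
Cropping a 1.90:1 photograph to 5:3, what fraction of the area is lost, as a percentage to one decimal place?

12.3%

The height stays; only width is cut (since 5:3 is narrower than 1.90:1).
Area ratio = (1.667)/(1.900) = 87.72%; the remaining 12.28% is cropped out.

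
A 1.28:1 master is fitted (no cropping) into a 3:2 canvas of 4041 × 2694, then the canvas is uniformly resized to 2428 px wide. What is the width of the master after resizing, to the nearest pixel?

Fitted into 4041×2694, the master spans the height; its width is 2694 × 1.280 ≈ 3448.32 px.
Scaling 4041 → 2428 is ×0.6008, so the width becomes 3448.32 × 0.6008 ≈ 2071.89 px.

2072 px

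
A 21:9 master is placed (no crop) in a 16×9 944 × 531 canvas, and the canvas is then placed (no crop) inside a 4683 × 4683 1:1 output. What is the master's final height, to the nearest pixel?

2007 px

First fit — 21:9 into 944×531 spans the width: 944.00 × 404.57.
16×9 in 4683×4683: fills the width, so the intermediate becomes 4683.00 × 2634.19 — a scale of ×4.9608.
Applying the same ×4.9608: 404.57 → 2007.00.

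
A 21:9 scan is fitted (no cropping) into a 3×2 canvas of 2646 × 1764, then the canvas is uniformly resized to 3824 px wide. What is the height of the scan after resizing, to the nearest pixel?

1639 px

In the 2646×1764 frame the scan fills the width: height = 2646 × 9/21 ≈ 1134.00 px.
Scaling 2646 → 3824 is ×1.4452, so the height becomes 1134.00 × 1.4452 ≈ 1638.86 px.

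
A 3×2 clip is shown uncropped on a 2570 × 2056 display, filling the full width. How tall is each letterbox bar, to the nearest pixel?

Content height = 2570 × 2/3 ≈ 1713.33 px.
Leftover height: 2056 − 1713.33 = 342.67 px → 171.33 each side.

171 px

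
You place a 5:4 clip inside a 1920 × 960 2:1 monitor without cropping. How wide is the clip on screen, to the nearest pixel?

1200 px

Since 1.250 < 2.000, the clip is height-limited.
That makes the image 1200.00 px wide (960 × 5/4).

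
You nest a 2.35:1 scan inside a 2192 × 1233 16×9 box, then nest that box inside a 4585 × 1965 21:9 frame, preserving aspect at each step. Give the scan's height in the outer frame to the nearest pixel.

Inside the 2192×1233 canvas the scan is width-limited at 2192.00 × 932.77.
Second fit — the 16×9 canvas into 4585×1965 spans the height: 3493.33 × 1965.00 (×1.5937 from 2192×1233).
The scan scales with it: height 932.77 × 1.5937 ≈ 1486.52.

1487 px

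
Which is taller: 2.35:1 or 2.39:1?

2.35:1

2.35 and 2.39; 2.39 > 2.35. The smaller width-to-height ratio is the taller frame.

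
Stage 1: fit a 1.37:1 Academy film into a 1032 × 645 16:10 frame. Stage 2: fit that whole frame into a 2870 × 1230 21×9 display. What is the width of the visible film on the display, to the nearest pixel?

1685 px

First fit — 1.37:1 Academy into 1032×645 spans the height: 883.65 × 645.00.
The 16:10 canvas is height-limited in 2870×1230, giving 1968.00 × 1230.00; scale factor 1.9070.
The film scales with it: width 883.65 × 1.9070 ≈ 1685.10.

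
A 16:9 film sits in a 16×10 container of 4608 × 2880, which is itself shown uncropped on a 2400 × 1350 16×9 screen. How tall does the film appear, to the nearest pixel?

1215 px

16:9 in 4608×2880: fills the width, so the film is 4608.00 × 2592.00.
Second fit — the 16×10 canvas into 2400×1350 spans the height: 2160.00 × 1350.00 (×0.4688 from 4608×2880).
So the film's height is 2592.00 × 0.4688 ≈ 1215.00.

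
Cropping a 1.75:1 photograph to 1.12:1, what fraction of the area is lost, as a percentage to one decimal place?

36.0%

Going from 1.75:1 to 1.12:1 means cutting width while keeping height.
(1.120)/(1.750) ≈ 0.640 of the area survives, leaving 36.00% discarded.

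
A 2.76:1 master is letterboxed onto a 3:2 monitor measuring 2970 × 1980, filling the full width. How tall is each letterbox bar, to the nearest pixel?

452 px

The master is 2970 / 2.760 ≈ 1076.09 px tall.
1980 − 1076.09 = 903.91 px of bars (451.96 each).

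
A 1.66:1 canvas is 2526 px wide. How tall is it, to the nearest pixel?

1522 px

Height = 2526 / 1.660 = 1521.69.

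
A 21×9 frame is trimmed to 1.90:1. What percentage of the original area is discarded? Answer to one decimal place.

18.6%

The height stays; only width is cut (since 1.90:1 is narrower than 21×9).
Fraction kept = (1.900)/(2.333) ≈ 81.43%, so 18.57% is lost.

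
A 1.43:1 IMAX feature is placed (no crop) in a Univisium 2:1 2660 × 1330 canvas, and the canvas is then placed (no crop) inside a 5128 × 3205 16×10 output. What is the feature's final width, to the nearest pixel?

First fit — 1.43:1 IMAX into 2660×1330 spans the height: 1901.90 × 1330.00.
The Univisium 2:1 canvas is width-limited in 5128×3205, giving 5128.00 × 2564.00; scale factor 1.9278.
The feature scales with it: width 1901.90 × 1.9278 ≈ 3666.52.

3667 px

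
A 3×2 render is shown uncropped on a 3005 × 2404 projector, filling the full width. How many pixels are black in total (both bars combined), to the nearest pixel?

1204003 pixels

That makes the image 2003.3333 px tall (3005 × 2/3).
Leftover height: 2404 − 2003.3333 = 400.6667 px.
Bar area = 400.6667 × 3005 ≈ 1204003 px.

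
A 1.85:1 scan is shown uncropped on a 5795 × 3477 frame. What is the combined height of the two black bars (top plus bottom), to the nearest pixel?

345 px

1.85:1 is wider than 5:3, so it spans the full width.
The scan is 5795 / 1.850 ≈ 3132.43 px tall.
Leftover height: 3477 − 3132.43 = 344.57 px.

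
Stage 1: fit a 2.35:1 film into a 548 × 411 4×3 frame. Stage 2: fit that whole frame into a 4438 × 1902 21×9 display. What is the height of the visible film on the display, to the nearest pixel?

1079 px

First fit — 2.35:1 into 548×411 spans the width: 548.00 × 233.19.
Second fit — the 4×3 canvas into 4438×1902 spans the height: 2536.00 × 1902.00 (×4.6277 from 548×411).
The film scales with it: height 233.19 × 4.6277 ≈ 1079.15.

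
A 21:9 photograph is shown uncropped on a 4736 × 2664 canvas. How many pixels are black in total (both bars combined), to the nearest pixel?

3003977 pixels

Since 2.333 > 1.778, the photograph is width-limited.
The photograph is 4736 × 9/21 ≈ 2029.7143 px tall.
Black = 2664 − 2029.7143 = 634.2857 px.
Across the 4736-px span: 634.2857 × 4736 ≈ 3003977 px.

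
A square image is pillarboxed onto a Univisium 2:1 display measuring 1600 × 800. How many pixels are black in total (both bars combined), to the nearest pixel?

square (1.000) < Univisium 2:1 (2.000), so the image fills the height.
Content width = 800 × 1/1 ≈ 800.0000 px.
1600 − 800.0000 = 800.0000 px of bars.
Across the 800-px span: 800.0000 × 800 ≈ 640000 px.

640000 pixels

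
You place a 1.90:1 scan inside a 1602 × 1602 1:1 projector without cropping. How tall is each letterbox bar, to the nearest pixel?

1.90:1 (1.900) > 1:1 (1.000), so the scan fills the width.
That makes the image 843.16 px tall (1602 / 1.900).
Leftover height: 1602 − 843.16 = 758.84 px → 379.42 each side.

379 px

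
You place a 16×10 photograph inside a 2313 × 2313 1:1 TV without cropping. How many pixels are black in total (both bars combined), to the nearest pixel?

16×10 (1.600) > 1:1 (1.000), so the photograph fills the width.
The photograph is 2313 × 10/16 ≈ 1445.6250 px tall.
Leftover height: 2313 − 1445.6250 = 867.3750 px.
Across the 2313-px span: 867.3750 × 2313 ≈ 2006238 px.

2006238 pixels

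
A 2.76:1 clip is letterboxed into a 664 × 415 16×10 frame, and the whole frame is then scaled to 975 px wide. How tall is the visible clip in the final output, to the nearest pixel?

353 px

Fitted into 664×415, the clip spans the width; its height is 664 / 2.760 ≈ 240.58 px.
Resizing to 975 px wide multiplies everything by 1.4684: 240.58 → 353.26 px.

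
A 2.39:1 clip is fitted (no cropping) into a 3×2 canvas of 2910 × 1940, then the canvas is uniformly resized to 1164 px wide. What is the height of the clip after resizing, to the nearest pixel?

Fitted into 2910×1940, the clip spans the width; its height is 2910 / 2.390 ≈ 1217.57 px.
Resizing to 1164 px wide multiplies everything by 0.4000: 1217.57 → 487.03 px.

487 px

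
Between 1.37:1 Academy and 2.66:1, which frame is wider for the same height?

1.37 and 2.66; 2.66 > 1.37.

2.66:1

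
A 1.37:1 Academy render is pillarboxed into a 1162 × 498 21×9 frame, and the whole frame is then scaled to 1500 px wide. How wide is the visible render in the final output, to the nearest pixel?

881 px

Fitted into 1162×498, the render spans the height; its width is 498 × 1.370 ≈ 682.26 px.
Resizing to 1500 px wide multiplies everything by 1.2909: 682.26 → 880.71 px.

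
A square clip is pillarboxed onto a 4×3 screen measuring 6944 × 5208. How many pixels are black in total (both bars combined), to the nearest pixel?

9041088 pixels

square is narrower than 4×3, so it spans the full height.
The clip is 5208 × 1/1 ≈ 5208.0000 px wide.
Black = 6944 − 5208.0000 = 1736.0000 px.
Bar area = 1736.0000 × 5208 ≈ 9041088 px.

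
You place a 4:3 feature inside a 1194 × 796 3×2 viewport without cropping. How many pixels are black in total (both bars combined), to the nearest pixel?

105603 pixels

Since 1.333 < 1.500, the feature is height-limited.
That makes the image 1061.3333 px wide (796 × 4/3).
Black = 1194 − 1061.3333 = 132.6667 px.
Bar area = 132.6667 × 796 ≈ 105603 px.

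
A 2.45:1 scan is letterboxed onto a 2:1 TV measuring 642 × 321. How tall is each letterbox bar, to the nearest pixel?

2.45:1 is wider than 2:1, so it spans the full width.
That makes the image 262.04 px tall (642 / 2.450).
Black = 321 − 262.04 = 58.96 px, or 29.48 per bar.

29 px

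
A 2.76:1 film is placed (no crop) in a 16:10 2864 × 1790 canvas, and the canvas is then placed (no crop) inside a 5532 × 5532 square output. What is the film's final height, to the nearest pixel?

2004 px

2.76:1 in 2864×1790: fills the width, so the film is 2864.00 × 1037.68.
16:10 in 5532×5532: fills the width, so the intermediate becomes 5532.00 × 3457.50 — a scale of ×1.9316.
So the film's height is 1037.68 × 1.9316 ≈ 2004.35.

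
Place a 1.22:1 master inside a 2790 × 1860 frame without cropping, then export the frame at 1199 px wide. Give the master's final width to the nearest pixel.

Fitted into 2790×1860, the master spans the height; its width is 1860 × 1.220 ≈ 2269.20 px.
The frame scales by 1199/2790 = 0.4297; 2269.20 × 0.4297 ≈ 975.19 px.

975 px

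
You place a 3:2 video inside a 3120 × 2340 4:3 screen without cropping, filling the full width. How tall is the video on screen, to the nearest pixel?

2080 px

That makes the image 2080.00 px tall (3120 × 2/3).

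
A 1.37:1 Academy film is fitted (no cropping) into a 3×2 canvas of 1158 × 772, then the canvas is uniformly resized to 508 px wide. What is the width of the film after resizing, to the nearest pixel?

Fitted into 1158×772, the film spans the height; its width is 772 × 1.370 ≈ 1057.64 px.
The frame scales by 508/1158 = 0.4387; 1057.64 × 0.4387 ≈ 463.97 px.

464 px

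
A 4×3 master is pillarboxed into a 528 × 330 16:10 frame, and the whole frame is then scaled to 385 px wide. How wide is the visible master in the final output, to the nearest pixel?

321 px

Fitted into 528×330, the master spans the height; its width is 330 × 4/3 ≈ 440.00 px.
Scaling 528 → 385 is ×0.7292, so the width becomes 440.00 × 0.7292 ≈ 320.83 px.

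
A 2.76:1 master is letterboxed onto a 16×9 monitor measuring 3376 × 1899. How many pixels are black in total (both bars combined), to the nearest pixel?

2.76:1 (2.760) > 16×9 (1.778), so the master fills the width.
That makes the image 1223.1884 px tall (3376 / 2.760).
Black = 1899 − 1223.1884 = 675.8116 px.
That's 675.8116 × 3376 ≈ 2281540 black pixels.

2281540 pixels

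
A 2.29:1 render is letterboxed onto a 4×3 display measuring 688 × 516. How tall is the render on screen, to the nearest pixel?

300 px

2.29:1 is wider than 4×3, so it spans the full width.
Content height = 688 / 2.290 ≈ 300.44 px.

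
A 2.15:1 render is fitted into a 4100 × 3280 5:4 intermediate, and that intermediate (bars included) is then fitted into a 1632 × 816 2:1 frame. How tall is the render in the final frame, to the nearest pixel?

First fit — 2.15:1 into 4100×3280 spans the width: 4100.00 × 1906.98.
Second fit — the 5:4 canvas into 1632×816 spans the height: 1020.00 × 816.00 (×0.2488 from 4100×3280).
The render scales with it: height 1906.98 × 0.2488 ≈ 474.42.

474 px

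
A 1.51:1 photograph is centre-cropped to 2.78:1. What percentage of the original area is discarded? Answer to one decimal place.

2.78:1 is wider than 1.51:1, so the crop keeps the full width and trims the height.
Area ratio = (1.510)/(2.780) = 54.32%; the remaining 45.68% is cropped out.

45.7%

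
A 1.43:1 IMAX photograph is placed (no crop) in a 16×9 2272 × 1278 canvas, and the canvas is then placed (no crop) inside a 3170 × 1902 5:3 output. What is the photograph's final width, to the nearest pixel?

2550 px

Inside the 2272×1278 canvas the photograph is height-limited at 1827.54 × 1278.00.
The 16×9 canvas is width-limited in 3170×1902, giving 3170.00 × 1783.12; scale factor 1.3952.
Applying the same ×1.3952: 1827.54 → 2549.87.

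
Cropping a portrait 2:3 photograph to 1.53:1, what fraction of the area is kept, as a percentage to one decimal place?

43.6%

Going from portrait 2:3 to 1.53:1 means cutting height while keeping width.
Fraction kept = (0.667)/(1.530) ≈ 43.57%.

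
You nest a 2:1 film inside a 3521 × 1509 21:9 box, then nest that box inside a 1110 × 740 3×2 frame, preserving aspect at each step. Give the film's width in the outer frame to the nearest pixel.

2:1 in 3521×1509: fills the height, so the film is 3018.00 × 1509.00.
Second fit — the 21:9 canvas into 1110×740 spans the width: 1110.00 × 475.71 (×0.3153 from 3521×1509).
So the film's width is 3018.00 × 0.3153 ≈ 951.43.

951 px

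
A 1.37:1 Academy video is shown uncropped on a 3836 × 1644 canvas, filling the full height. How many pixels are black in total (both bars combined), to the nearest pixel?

2603636 pixels

Content width = 1644 × 1.370 ≈ 2252.2800 px.
Leftover width: 3836 − 2252.2800 = 1583.7200 px.
Bar area = 1583.7200 × 1644 ≈ 2603636 px.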